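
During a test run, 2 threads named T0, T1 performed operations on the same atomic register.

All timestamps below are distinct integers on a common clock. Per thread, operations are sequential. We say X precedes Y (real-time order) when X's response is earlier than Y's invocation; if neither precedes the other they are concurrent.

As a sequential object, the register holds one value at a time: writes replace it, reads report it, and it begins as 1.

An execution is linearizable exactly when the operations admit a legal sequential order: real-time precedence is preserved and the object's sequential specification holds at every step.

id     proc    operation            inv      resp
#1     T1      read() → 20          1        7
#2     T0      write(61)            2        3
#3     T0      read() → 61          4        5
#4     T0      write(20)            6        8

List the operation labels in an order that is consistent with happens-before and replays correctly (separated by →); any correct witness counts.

#2 → #3 → #4 → #1

step 1: #2 write(61) — value 61
step 2: #3 read() → 61 — value 61
step 3: #4 write(20) — value 20
step 4: #1 read() → 20 — value 20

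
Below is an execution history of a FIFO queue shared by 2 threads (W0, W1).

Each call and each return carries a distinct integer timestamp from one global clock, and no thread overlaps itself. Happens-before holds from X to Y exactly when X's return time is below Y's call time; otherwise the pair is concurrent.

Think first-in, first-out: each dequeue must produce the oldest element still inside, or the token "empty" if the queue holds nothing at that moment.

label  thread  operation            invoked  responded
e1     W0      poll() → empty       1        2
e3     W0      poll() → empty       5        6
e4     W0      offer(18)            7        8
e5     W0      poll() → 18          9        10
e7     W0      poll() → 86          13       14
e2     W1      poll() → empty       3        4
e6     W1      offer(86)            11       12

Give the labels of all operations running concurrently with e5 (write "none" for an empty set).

none

e5 spans [9,10]: anything still running between times 9 and 10 counts as concurrent
e1 [1,2]: before
e2 [3,4]: before
e3 [5,6]: before
e4 [7,8]: before
e6 [11,12]: after
e7 [13,14]: after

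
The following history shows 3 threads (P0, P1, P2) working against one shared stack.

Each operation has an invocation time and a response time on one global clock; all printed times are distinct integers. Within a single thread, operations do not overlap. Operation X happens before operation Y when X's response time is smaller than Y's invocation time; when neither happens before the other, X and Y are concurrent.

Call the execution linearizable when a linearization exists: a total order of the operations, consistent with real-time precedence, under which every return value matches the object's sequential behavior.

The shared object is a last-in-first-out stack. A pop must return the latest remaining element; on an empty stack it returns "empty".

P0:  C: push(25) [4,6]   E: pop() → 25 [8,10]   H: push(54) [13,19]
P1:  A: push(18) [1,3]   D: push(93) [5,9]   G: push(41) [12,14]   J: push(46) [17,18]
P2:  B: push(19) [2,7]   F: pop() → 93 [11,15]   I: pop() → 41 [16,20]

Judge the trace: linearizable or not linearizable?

linearizable

a witness: A, B, C, E, D, F, G, I, H, J
1. A push(18), leaving stack <18>
2. B push(19), leaving stack <18,19>
3. C push(25), leaving stack <18,19,25>
4. E pop() → 25, leaving stack <18,19>
5. D push(93), leaving stack <18,19,93>
6. F pop() → 93, leaving stack <18,19>
7. G push(41), leaving stack <18,19,41>
8. I pop() → 41, leaving stack <18,19>
9. H push(54), leaving stack <18,19,54>
10. J push(46), leaving stack <18,19,54,46>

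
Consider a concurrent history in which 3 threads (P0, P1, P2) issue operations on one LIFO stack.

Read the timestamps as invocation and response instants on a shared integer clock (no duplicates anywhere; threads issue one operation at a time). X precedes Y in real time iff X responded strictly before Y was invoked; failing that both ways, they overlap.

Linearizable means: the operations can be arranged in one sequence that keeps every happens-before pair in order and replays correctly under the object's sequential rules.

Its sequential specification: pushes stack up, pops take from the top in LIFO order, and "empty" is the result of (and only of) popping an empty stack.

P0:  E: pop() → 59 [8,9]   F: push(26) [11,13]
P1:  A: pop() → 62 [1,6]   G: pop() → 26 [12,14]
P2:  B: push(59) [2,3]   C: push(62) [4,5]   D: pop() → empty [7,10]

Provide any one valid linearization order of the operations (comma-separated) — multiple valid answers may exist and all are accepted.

step 1: B push(59) — stack <59>
step 2: C push(62) — stack <59,62>
step 3: A pop() → 62 — stack <59>
step 4: E pop() → 59 — stack <>
step 5: D pop() → empty — stack <>
step 6: F push(26) — stack <26>
step 7: G pop() → 26 — stack <>

B, C, A, E, D, F, G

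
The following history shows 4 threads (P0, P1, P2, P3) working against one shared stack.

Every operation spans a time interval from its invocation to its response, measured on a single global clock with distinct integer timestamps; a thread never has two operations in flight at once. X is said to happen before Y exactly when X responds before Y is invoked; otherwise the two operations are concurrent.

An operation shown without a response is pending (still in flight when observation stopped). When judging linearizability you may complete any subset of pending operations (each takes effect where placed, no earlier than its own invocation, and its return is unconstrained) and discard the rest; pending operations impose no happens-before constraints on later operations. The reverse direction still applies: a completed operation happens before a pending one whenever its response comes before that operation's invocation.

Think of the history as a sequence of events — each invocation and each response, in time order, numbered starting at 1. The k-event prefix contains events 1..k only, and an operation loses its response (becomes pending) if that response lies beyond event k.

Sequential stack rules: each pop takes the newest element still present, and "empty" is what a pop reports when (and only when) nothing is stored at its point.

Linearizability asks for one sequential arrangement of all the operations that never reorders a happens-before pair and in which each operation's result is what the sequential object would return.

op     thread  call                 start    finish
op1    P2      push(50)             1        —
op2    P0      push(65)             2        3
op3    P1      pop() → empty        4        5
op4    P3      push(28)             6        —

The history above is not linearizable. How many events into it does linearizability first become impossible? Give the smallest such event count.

events 1..4 are linearizable; a witness order is op1, op2:
after step 1 (op1 push(50) (pending, included)): stack <50>
after step 2 (op2 push(65)): stack <50,65>
adding event 5 (op3 responds at 5) leaves no legal real-time order
include/drop combinations of the 1 pending operation (op1) were all tried; none helps
e.g. op2, op3 (pending dropped): illegal at step 2, since op3 pop() → empty cannot apply there

5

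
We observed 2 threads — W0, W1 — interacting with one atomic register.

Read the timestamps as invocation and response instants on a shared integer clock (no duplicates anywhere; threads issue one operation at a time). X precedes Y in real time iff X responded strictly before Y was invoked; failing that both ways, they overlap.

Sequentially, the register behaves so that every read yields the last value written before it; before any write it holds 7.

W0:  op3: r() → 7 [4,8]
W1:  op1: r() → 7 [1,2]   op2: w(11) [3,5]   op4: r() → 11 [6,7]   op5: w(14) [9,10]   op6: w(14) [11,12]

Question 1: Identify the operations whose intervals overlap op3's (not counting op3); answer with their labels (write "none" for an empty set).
Answer: op2, op4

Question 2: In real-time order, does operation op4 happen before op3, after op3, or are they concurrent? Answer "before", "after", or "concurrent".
Answer: concurrent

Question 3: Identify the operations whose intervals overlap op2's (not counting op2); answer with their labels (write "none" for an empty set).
Answer: op3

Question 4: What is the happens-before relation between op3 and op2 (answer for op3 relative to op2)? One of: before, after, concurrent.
Answer: concurrent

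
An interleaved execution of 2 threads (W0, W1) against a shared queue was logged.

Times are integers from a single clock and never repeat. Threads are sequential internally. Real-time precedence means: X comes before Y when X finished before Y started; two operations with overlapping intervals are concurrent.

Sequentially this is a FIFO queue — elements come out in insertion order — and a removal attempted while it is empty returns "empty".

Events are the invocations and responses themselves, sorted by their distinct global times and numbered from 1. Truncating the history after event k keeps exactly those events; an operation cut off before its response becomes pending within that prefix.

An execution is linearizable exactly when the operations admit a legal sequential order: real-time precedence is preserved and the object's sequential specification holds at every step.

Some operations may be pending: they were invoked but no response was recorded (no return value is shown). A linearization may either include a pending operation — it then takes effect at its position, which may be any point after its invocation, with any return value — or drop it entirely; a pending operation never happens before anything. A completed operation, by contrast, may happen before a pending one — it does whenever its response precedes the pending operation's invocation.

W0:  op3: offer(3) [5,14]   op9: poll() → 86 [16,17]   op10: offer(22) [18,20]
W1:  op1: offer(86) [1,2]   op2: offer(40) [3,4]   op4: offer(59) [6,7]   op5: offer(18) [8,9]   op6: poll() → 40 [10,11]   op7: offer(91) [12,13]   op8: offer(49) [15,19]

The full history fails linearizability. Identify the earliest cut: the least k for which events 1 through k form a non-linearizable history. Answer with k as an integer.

events 1..10 are still linearizable — one witness is op1, op2, op3, op4, op5:
after step 1 (op1 offer(86)): queue <86>
after step 2 (op2 offer(40)): queue <86,40>
after step 3 (op3 offer(3) (pending, included)): queue <86,40,3>
after step 4 (op4 offer(59)): queue <86,40,3,59>
after step 5 (op5 offer(18)): queue <86,40,3,59,18>
include event 11 — op6 responding at 11 — and every candidate order breaks
including or dropping the 1 pending operation (op3) in any combination fails
one such order, op1, op2, op4, op5, op6 (pending dropped), breaks at step 5 where op6 poll() → 40 is illegal

11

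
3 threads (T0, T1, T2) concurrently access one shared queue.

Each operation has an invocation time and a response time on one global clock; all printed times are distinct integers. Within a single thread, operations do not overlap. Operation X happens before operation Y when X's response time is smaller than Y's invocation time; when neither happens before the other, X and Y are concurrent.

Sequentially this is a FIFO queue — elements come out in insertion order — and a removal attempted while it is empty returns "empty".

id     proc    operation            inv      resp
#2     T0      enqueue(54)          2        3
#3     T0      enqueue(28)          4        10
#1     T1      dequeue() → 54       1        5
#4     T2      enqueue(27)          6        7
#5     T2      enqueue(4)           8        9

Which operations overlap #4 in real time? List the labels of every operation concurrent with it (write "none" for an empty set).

#4 spans [6,7]: anything still running between times 6 and 7 counts as concurrent
#1 [1,5]: before
#2 [2,3]: before
#3 [4,10]: concurrent
#5 [8,9]: after

#3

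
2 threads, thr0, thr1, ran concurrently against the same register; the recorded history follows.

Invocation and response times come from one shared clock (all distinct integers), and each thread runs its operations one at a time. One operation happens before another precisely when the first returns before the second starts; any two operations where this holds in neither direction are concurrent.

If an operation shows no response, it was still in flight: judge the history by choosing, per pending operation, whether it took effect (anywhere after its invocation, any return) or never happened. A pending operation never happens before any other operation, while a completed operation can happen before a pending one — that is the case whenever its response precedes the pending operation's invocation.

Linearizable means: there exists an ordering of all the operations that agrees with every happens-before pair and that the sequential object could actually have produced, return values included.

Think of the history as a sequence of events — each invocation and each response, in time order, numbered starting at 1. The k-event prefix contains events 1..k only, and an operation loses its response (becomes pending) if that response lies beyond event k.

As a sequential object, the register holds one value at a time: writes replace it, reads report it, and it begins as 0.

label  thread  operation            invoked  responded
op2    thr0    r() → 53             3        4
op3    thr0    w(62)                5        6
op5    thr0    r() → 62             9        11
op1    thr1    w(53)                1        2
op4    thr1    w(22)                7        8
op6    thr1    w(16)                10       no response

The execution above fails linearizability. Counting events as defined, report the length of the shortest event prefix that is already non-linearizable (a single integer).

a valid linearization of events 1..10 exists, for instance op1, op2, op3, op4:
step 1: op1 w(53) — value 53
step 2: op2 r() → 53 — value 53
step 3: op3 w(62) — value 62
step 4: op4 w(22) — value 22
at event 11 (op5's time-11 response) nothing linearizes any more
no completion choice of the 1 pending operation (op6) rescues it — every subset was tried
take op1, op2, op3, op4, op5 (pending dropped): step 5 already fails, because op5 r() → 62 cannot occur there

11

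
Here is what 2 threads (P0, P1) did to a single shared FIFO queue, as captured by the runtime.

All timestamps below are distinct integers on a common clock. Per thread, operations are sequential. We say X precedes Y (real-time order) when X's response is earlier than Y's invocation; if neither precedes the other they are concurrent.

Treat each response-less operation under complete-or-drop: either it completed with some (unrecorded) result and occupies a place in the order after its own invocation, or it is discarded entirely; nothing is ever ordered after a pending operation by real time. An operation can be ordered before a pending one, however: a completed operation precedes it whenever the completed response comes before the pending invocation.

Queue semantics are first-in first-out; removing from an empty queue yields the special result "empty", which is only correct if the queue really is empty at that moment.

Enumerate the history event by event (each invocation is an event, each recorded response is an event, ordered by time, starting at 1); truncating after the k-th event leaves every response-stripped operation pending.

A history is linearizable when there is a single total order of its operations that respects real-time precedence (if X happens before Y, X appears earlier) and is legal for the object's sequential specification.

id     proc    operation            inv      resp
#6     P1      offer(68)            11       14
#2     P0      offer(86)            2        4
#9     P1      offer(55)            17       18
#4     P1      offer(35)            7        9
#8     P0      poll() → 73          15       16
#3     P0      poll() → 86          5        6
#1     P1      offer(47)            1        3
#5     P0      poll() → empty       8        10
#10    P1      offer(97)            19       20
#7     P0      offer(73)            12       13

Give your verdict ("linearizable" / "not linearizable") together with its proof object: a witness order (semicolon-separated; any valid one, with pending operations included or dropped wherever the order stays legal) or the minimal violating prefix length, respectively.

not linearizable — minimal violating prefix: 10 events

through event 9 a valid linearization exists; event 10 (#5 responding at time 10) ends that
checked exhaustively: 4 real-time-consistent orders of 5 completed operations, zero legal FIFO queue replays
for example #1, #2, #3, #4, #5 fails at step 3: #3 poll() → 86 is not legal there
for example #1, #2, #3, #5, #4 fails at step 3: #3 poll() → 86 is not legal there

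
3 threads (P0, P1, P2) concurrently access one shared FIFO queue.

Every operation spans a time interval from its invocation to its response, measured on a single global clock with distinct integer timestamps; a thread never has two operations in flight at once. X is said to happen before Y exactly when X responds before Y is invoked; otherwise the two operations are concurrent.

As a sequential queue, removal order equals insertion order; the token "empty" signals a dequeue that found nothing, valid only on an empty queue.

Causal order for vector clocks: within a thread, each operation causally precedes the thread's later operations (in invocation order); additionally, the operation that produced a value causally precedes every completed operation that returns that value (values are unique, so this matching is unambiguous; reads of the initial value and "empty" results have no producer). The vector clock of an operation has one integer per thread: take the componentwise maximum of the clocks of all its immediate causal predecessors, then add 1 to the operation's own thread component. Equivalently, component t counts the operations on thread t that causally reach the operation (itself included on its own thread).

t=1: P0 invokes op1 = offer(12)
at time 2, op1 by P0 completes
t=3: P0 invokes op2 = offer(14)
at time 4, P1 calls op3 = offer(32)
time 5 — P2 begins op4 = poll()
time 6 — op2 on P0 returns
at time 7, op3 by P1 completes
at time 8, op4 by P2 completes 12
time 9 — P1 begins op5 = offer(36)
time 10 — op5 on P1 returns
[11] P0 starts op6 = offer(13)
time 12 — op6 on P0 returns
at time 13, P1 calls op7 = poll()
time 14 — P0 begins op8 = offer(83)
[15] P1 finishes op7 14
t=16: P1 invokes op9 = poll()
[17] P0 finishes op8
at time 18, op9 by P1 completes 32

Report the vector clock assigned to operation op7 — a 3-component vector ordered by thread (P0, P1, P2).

no predecessors for op3 (invoked 4): P1 increments from zero → (0, 1, 0)
no predecessors for op1 (invoked 1): P0 increments from zero → (1, 0, 0)
merge at op5 (invoked 9): VC(op3)=(0, 1, 0), own-thread bump on P1 → (0, 2, 0)
merge at op4 (invoked 5): VC(op1)=(1, 0, 0), own-thread bump on P2 → (1, 0, 1)
merge at op2 (invoked 3): VC(op1)=(1, 0, 0), own-thread bump on P0 → (2, 0, 0)
merge at op6 (invoked 11): VC(op2)=(2, 0, 0), own-thread bump on P0 → (3, 0, 0)
merge at op8 (invoked 14): VC(op6)=(3, 0, 0), own-thread bump on P0 → (4, 0, 0)
merge at op7 (invoked 13): VC(op2)=(2, 0, 0), VC(op5)=(0, 2, 0), own-thread bump on P1 → (2, 3, 0)
merge at op9 (invoked 16): VC(op3)=(0, 1, 0), VC(op7)=(2, 3, 0), own-thread bump on P1 → (2, 4, 0)
target: VC(op7) = (2, 3, 0)

(2, 3, 0)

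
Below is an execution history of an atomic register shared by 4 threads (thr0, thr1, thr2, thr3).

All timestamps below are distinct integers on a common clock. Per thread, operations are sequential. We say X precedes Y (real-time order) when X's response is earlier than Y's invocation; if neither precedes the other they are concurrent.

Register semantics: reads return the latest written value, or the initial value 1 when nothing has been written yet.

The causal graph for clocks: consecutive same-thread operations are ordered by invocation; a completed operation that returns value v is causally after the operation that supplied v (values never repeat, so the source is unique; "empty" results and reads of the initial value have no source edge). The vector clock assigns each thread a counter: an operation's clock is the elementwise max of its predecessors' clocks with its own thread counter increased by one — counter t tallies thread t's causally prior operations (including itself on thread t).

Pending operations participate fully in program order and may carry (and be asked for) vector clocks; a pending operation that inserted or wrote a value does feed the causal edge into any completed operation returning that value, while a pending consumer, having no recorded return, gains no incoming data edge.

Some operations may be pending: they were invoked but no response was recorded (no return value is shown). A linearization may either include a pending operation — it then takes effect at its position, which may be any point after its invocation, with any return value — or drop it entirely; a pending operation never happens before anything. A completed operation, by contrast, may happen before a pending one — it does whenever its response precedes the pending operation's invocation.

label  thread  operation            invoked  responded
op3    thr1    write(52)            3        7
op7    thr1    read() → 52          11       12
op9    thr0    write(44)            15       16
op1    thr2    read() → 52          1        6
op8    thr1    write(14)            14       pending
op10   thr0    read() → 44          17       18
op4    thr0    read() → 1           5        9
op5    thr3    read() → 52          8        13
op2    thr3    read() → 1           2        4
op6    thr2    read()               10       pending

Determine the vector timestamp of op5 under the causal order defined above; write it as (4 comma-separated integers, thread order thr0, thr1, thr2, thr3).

root op op2, invoked 2: fresh clock plus thr3's own tick → (0, 0, 0, 1)
root op op3, invoked 3: fresh clock plus thr1's own tick → (0, 1, 0, 0)
root op op4, invoked 5: fresh clock plus thr0's own tick → (1, 0, 0, 0)
merge at op1 (invoked 1): VC(op3)=(0, 1, 0, 0), own-thread bump on thr2 → (0, 1, 1, 0)
merge at op7 (invoked 11): VC(op3)=(0, 1, 0, 0), own-thread bump on thr1 → (0, 2, 0, 0)
merge at op9 (invoked 15): VC(op4)=(1, 0, 0, 0), own-thread bump on thr0 → (2, 0, 0, 0)
merge at op5 (invoked 8): VC(op2)=(0, 0, 0, 1), VC(op3)=(0, 1, 0, 0), own-thread bump on thr3 → (0, 1, 0, 2)
merge at op6 (invoked 10): VC(op1)=(0, 1, 1, 0), own-thread bump on thr2 → (0, 1, 2, 0)
merge at op8 (invoked 14): VC(op7)=(0, 2, 0, 0), own-thread bump on thr1 → (0, 3, 0, 0)
merge at op10 (invoked 17): VC(op9)=(2, 0, 0, 0), own-thread bump on thr0 → (3, 0, 0, 0)
target: VC(op5) = (0, 1, 0, 2)

(0, 1, 0, 2)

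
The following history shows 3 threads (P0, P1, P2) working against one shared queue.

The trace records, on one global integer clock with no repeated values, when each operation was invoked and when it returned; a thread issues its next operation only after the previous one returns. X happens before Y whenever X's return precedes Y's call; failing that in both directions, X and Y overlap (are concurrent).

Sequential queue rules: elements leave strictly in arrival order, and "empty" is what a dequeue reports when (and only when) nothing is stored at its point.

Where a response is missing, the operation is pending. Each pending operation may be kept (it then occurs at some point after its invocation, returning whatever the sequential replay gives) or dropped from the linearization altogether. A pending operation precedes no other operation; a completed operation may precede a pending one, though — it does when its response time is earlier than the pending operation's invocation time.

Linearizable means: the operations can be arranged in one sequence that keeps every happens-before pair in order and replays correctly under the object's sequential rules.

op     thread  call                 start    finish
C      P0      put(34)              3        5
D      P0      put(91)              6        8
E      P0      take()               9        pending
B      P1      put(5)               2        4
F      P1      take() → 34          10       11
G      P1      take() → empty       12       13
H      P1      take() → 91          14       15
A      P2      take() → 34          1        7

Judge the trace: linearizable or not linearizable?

cut after 10 events: linearizable; cut after 11 events (F responds, time 11): not linearizable
every one of the 8 real-time-consistent orders over 5 completed queue ops fails the sequential spec
no completion choice of the 1 pending operation (E) rescues it — every subset was tried
take A, B, C, D, F (pending dropped): step 1 already fails, because A take() → 34 cannot occur there
take A, C, B, D, F (pending dropped): step 1 already fails, because A take() → 34 cannot occur there

not linearizable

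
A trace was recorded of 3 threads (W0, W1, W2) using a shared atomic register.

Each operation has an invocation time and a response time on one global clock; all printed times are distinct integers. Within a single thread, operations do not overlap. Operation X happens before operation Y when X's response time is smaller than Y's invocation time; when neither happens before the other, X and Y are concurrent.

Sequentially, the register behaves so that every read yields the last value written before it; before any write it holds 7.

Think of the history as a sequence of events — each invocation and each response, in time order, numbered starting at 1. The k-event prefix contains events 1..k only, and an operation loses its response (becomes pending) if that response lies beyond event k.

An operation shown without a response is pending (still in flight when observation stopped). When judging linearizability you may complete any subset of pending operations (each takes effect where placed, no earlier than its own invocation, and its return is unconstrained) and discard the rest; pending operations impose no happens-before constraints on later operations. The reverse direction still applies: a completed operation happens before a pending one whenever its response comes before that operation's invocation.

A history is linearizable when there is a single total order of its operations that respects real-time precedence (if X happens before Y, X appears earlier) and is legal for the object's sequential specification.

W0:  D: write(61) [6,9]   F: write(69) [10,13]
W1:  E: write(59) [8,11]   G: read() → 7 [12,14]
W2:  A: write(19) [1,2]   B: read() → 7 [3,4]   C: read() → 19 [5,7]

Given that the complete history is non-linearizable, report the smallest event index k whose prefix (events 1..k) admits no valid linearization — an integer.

4

events 1..3 are still linearizable — one witness is A:
step 1: A write(19) — value 19
with event 4 included (B responding at time 4), all real-time-consistent orders fail
e.g. A, B: illegal at step 2, since B read() → 7 cannot apply there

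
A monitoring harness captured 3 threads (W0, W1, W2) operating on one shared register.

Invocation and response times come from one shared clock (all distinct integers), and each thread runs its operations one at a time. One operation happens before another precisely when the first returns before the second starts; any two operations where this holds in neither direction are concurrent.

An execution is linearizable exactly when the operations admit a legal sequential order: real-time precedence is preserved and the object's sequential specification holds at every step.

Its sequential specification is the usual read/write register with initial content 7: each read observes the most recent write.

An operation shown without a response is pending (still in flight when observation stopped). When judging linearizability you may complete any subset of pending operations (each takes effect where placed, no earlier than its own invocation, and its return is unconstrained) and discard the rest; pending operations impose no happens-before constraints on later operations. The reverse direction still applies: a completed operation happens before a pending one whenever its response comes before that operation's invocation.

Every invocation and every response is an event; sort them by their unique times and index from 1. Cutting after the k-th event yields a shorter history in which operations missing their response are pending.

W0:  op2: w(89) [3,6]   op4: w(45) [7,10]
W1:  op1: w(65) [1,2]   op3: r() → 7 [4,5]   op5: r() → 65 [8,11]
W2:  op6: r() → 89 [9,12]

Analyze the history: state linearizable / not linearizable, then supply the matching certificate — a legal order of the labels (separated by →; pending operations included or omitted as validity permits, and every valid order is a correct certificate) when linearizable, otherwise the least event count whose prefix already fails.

already the first 5 events (up to op3's response at time 5) admit no linearization; the first 4 still do
the sole real-time-consistent order of 2 completed operations fails the register replay
no completion choice of the 1 pending operation (op2) rescues it — every subset was tried
take op1, op3 (pending dropped): step 2 already fails, because op3 r() → 7 cannot occur there

not linearizable — minimal violating prefix: 5 events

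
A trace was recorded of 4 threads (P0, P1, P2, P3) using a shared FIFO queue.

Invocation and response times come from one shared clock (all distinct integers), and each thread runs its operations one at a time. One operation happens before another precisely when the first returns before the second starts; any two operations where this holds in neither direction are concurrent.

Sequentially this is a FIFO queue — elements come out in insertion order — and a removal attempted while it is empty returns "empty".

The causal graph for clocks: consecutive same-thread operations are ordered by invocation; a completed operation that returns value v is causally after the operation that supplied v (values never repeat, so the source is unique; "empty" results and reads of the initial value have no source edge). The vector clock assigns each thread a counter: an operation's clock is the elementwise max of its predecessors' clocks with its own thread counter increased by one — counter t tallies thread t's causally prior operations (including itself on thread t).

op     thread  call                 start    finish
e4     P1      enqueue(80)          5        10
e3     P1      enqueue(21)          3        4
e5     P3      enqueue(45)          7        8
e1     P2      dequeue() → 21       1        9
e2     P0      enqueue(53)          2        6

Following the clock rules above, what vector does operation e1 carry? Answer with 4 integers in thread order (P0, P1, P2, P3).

root op e5, invoked 7: fresh clock plus P3's own tick → (0, 0, 0, 1)
root op e3, invoked 3: fresh clock plus P1's own tick → (0, 1, 0, 0)
root op e2, invoked 2: fresh clock plus P0's own tick → (1, 0, 0, 0)
merge at e1 (invoked 1): VC(e3)=(0, 1, 0, 0), own-thread bump on P2 → (0, 1, 1, 0)
merge at e4 (invoked 5): VC(e3)=(0, 1, 0, 0), own-thread bump on P1 → (0, 2, 0, 0)
target: VC(e1) = (0, 1, 1, 0)

(0, 1, 1, 0)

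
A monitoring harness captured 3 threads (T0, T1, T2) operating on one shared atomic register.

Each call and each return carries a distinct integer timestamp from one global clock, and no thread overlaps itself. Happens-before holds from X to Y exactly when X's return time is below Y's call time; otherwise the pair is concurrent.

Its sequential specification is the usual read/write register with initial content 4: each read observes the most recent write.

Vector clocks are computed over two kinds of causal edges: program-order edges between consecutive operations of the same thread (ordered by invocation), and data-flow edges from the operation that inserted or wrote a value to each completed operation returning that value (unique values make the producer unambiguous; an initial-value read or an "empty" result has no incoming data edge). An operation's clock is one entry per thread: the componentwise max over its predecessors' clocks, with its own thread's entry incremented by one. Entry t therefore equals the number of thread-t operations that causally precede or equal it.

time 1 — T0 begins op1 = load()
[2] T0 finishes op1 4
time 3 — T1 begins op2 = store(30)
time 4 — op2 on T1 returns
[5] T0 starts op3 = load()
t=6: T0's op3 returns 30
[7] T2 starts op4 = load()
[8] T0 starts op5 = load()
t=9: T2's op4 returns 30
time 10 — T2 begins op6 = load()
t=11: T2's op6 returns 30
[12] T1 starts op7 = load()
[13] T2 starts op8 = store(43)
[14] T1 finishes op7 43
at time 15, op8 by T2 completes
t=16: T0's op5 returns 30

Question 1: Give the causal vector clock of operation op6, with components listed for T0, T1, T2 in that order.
Answer: (0, 1, 2)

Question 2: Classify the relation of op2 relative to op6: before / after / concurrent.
Answer: before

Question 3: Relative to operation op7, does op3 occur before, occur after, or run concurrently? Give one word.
Answer: before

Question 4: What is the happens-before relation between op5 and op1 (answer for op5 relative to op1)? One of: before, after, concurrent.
Answer: after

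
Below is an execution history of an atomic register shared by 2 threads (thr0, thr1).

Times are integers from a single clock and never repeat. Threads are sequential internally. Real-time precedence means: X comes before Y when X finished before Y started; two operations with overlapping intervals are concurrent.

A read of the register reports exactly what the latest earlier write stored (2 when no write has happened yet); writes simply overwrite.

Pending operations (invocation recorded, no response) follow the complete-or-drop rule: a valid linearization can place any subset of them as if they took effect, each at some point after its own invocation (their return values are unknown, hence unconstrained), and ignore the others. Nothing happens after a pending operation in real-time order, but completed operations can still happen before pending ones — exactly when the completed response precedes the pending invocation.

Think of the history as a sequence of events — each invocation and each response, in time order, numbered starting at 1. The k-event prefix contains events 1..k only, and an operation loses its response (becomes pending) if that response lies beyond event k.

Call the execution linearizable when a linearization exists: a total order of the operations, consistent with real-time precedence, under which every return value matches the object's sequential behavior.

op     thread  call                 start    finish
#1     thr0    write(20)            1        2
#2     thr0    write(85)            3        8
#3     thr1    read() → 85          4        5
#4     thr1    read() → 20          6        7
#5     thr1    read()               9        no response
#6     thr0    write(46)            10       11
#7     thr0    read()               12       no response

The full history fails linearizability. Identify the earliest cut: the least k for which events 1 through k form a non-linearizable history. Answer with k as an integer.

7

events 1..6 are linearizable, e.g. via #1, #2, #3:
step 1: #1 write(20) — value 20
step 2: #2 write(85) (pending, included) — value 85
step 3: #3 read() → 85 — value 85
include event 7 — #4 responding at 7 — and every candidate order breaks
include/drop combinations of the 1 pending operation (#2) were all tried; none helps
e.g. #1, #3, #4 (pending dropped): illegal at step 2, since #3 read() → 85 cannot apply there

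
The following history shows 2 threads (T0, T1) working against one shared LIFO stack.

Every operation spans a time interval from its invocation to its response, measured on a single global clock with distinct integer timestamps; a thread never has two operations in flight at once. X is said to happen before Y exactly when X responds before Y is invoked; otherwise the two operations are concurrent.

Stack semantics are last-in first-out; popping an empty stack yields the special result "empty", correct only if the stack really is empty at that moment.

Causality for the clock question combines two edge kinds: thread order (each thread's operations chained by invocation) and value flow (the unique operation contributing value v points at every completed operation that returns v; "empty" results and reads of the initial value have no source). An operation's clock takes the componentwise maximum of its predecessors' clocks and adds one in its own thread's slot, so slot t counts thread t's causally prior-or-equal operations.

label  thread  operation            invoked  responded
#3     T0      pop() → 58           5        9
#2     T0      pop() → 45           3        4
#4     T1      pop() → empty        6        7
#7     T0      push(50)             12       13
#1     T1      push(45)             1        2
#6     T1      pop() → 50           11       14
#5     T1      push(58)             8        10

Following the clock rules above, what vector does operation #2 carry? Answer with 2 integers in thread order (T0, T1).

no predecessors for #1 (invoked 1): T1 increments from zero → (0, 1)
from VC(#1)=(0, 1), #4 (invoked 6) maxes components and bumps T1 → (0, 2)
from VC(#1)=(0, 1), #2 (invoked 3) maxes components and bumps T0 → (1, 1)
from VC(#4)=(0, 2), #5 (invoked 8) maxes components and bumps T1 → (0, 3)
from VC(#2)=(1, 1), VC(#5)=(0, 3), #3 (invoked 5) maxes components and bumps T0 → (2, 3)
from VC(#3)=(2, 3), #7 (invoked 12) maxes components and bumps T0 → (3, 3)
from VC(#5)=(0, 3), VC(#7)=(3, 3), #6 (invoked 11) maxes components and bumps T1 → (3, 4)
target: VC(#2) = (1, 1)

(1, 1)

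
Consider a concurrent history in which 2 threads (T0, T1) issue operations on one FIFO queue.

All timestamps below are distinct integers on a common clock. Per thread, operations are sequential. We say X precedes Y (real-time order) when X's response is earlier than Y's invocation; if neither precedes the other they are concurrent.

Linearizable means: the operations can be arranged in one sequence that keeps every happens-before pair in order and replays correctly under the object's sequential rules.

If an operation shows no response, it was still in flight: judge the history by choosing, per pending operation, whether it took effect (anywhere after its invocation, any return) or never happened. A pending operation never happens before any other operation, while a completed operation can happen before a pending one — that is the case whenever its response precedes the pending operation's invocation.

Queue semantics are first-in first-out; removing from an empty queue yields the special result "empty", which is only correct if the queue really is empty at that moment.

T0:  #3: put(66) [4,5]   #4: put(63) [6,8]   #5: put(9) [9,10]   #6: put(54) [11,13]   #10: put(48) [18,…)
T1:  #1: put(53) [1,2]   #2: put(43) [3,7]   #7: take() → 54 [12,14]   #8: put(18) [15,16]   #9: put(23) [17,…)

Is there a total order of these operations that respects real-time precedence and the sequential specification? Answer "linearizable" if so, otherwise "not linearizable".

already the first 14 events (up to #7's response at time 14) admit no linearization; the first 13 still do
every one of the 6 real-time-consistent orders over 7 completed FIFO queue ops fails the sequential spec
e.g. #1, #2, #3, #4, #5, #6, #7: illegal at step 7, since #7 take() → 54 cannot apply there
e.g. #1, #2, #3, #4, #5, #7, #6: illegal at step 6, since #7 take() → 54 cannot apply there

not linearizable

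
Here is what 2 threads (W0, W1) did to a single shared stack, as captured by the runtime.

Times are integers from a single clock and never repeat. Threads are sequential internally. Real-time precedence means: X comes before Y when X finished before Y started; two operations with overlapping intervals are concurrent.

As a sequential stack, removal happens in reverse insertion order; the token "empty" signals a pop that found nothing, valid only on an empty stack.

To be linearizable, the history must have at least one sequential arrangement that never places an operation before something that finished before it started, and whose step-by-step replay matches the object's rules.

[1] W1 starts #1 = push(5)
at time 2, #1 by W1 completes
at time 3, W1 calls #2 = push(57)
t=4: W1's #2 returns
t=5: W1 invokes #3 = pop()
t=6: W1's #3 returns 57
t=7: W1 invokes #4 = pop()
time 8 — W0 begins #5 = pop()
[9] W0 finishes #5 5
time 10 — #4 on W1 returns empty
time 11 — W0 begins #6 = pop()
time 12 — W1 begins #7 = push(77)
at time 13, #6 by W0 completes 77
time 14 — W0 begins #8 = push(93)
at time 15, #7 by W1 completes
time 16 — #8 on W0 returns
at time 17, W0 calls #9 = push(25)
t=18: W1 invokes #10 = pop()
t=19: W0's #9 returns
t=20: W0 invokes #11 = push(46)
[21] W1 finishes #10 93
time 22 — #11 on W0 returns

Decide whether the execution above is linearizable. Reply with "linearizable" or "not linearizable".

a witness: #1, #2, #3, #5, #4, #7, #6, #8, #10, #9, #11
after step 1 (#1 push(5)): stack <5>
after step 2 (#2 push(57)): stack <5,57>
after step 3 (#3 pop() → 57): stack <5>
after step 4 (#5 pop() → 5): stack <>
after step 5 (#4 pop() → empty): stack <>
after step 6 (#7 push(77)): stack <77>
after step 7 (#6 pop() → 77): stack <>
after step 8 (#8 push(93)): stack <93>
after step 9 (#10 pop() → 93): stack <>
after step 10 (#9 push(25)): stack <25>
after step 11 (#11 push(46)): stack <25,46>

linearizable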